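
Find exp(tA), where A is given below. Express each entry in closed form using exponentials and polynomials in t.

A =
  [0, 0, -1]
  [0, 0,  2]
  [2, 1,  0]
e^{tA} =
  [1 - t^2, -t^2/2, -t]
  [2*t^2, t^2 + 1, 2*t]
  [2*t, t, 1]

Strategy: write A = P · J · P⁻¹ where J is a Jordan canonical form, so e^{tA} = P · e^{tJ} · P⁻¹, and e^{tJ} can be computed block-by-block.

A has Jordan form
J =
  [0, 1, 0]
  [0, 0, 1]
  [0, 0, 0]
(up to reordering of blocks).

Per-block formulas:
  For a 3×3 Jordan block J_3(0): exp(t · J_3(0)) = e^(0t)·(I + t·N + (t^2/2)·N^2), where N is the 3×3 nilpotent shift.

After assembling e^{tJ} and conjugating by P, we get:

e^{tA} =
  [1 - t^2, -t^2/2, -t]
  [2*t^2, t^2 + 1, 2*t]
  [2*t, t, 1]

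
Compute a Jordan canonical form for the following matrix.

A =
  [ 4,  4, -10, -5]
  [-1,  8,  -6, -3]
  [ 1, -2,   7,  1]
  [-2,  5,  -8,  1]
J_3(5) ⊕ J_1(5)

The characteristic polynomial is
  det(x·I − A) = x^4 - 20*x^3 + 150*x^2 - 500*x + 625 = (x - 5)^4

Eigenvalues and multiplicities (the geometric multiplicity of λ is n − rank(A − λI), which equals the number of Jordan blocks for λ):
  λ = 5: algebraic multiplicity = 4, geometric multiplicity = 2

Determining the block sizes for each eigenvalue:
  λ = 5: with am = 4 and gm = 2, the partition is not yet determined (e.g. several partitions of 4 into 2 parts exist). Let N = A − (5)·I. Computing rank(N^1) = 2, rank(N^2) = 1, rank(N^3) = 0; the number of blocks of size ≥ j is rank(N^{j−1}) − rank(N^j), giving [2, 1, 1]. So we have 1 block(s) of size 3, 1 block(s) of size 1 → block sizes [3, 1]

Assembling the blocks gives a Jordan form
J =
  [5, 1, 0, 0]
  [0, 5, 1, 0]
  [0, 0, 5, 0]
  [0, 0, 0, 5]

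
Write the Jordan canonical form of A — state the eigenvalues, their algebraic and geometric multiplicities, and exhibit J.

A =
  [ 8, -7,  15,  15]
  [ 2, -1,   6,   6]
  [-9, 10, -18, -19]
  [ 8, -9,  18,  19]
J_2(1) ⊕ J_2(3)

The characteristic polynomial is
  det(x·I − A) = x^4 - 8*x^3 + 22*x^2 - 24*x + 9 = (x - 3)^2*(x - 1)^2

Eigenvalues and multiplicities (the geometric multiplicity of λ is n − rank(A − λI), which equals the number of Jordan blocks for λ):
  λ = 1: algebraic multiplicity = 2, geometric multiplicity = 1
  λ = 3: algebraic multiplicity = 2, geometric multiplicity = 1

Determining the block sizes for each eigenvalue:
  λ = 1: one block (gm = 1), so the single block has size am = 2 → block sizes [2]
  λ = 3: one block (gm = 1), so the single block has size am = 2 → block sizes [2]

Assembling the blocks gives a Jordan form
J =
  [1, 1, 0, 0]
  [0, 1, 0, 0]
  [0, 0, 3, 1]
  [0, 0, 0, 3]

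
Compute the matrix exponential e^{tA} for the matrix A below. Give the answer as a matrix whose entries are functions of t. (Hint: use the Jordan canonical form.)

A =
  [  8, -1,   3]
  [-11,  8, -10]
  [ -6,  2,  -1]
e^{tA} =
  [t^2*exp(5*t) + 3*t*exp(5*t) + exp(5*t), -t*exp(5*t), t^2*exp(5*t)/2 + 3*t*exp(5*t)]
  [-3*t^2*exp(5*t) - 11*t*exp(5*t), 3*t*exp(5*t) + exp(5*t), -3*t^2*exp(5*t)/2 - 10*t*exp(5*t)]
  [-2*t^2*exp(5*t) - 6*t*exp(5*t), 2*t*exp(5*t), -t^2*exp(5*t) - 6*t*exp(5*t) + exp(5*t)]

Strategy: write A = P · J · P⁻¹ where J is a Jordan canonical form, so e^{tA} = P · e^{tJ} · P⁻¹, and e^{tJ} can be computed block-by-block.

A has Jordan form
J =
  [5, 1, 0]
  [0, 5, 1]
  [0, 0, 5]
(up to reordering of blocks).

Per-block formulas:
  For a 3×3 Jordan block J_3(5): exp(t · J_3(5)) = e^(5t)·(I + t·N + (t^2/2)·N^2), where N is the 3×3 nilpotent shift.

After assembling e^{tJ} and conjugating by P, we get:

e^{tA} =
  [t^2*exp(5*t) + 3*t*exp(5*t) + exp(5*t), -t*exp(5*t), t^2*exp(5*t)/2 + 3*t*exp(5*t)]
  [-3*t^2*exp(5*t) - 11*t*exp(5*t), 3*t*exp(5*t) + exp(5*t), -3*t^2*exp(5*t)/2 - 10*t*exp(5*t)]
  [-2*t^2*exp(5*t) - 6*t*exp(5*t), 2*t*exp(5*t), -t^2*exp(5*t) - 6*t*exp(5*t) + exp(5*t)]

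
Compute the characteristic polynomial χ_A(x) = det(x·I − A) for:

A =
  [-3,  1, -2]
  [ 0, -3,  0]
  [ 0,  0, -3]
x^3 + 9*x^2 + 27*x + 27

Expanding det(x·I − A) (e.g. by cofactor expansion or by noting that A is similar to its Jordan form J, which has the same characteristic polynomial as A) gives
  χ_A(x) = x^3 + 9*x^2 + 27*x + 27
which factors as (x + 3)^3. The eigenvalues (with algebraic multiplicities) are λ = -3 with multiplicity 3.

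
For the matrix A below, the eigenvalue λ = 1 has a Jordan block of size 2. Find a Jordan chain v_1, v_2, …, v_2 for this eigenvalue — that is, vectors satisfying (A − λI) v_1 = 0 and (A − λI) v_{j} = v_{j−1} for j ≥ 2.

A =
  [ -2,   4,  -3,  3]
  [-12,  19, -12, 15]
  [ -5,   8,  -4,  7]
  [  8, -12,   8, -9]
A Jordan chain for λ = 1 of length 2:
v_1 = (-3, -12, -5, 8)ᵀ
v_2 = (1, 0, 0, 0)ᵀ

Let N = A − (1)·I. We want v_2 with N^2 v_2 = 0 but N^1 v_2 ≠ 0; then v_{j-1} := N · v_j for j = 2, …, 2.

Pick v_2 = (1, 0, 0, 0)ᵀ.
Then v_1 = N · v_2 = (-3, -12, -5, 8)ᵀ.

Sanity check: (A − (1)·I) v_1 = (0, 0, 0, 0)ᵀ = 0. ✓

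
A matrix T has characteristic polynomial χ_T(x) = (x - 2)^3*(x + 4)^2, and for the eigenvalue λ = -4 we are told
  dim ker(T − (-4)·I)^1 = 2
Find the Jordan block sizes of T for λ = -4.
Block sizes for λ = -4: [1, 1]

From the dimensions of kernels of powers, the number of Jordan blocks of size at least j is d_j − d_{j−1} where d_j = dim ker(N^j) (with d_0 = 0). Computing the differences gives [2].
The number of blocks of size exactly k is (#blocks of size ≥ k) − (#blocks of size ≥ k + 1), so the partition is: 2 block(s) of size 1.
In nonincreasing order the block sizes are [1, 1].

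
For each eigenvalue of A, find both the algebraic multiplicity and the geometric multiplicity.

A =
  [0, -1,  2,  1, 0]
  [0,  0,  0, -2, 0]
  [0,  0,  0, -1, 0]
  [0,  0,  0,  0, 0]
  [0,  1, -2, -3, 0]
λ = 0: alg = 5, geom = 3

Step 1 — factor the characteristic polynomial to read off the algebraic multiplicities:
  χ_A(x) = x^5

Step 2 — compute geometric multiplicities via the rank-nullity identity g(λ) = n − rank(A − λI):
  rank(A − (0)·I) = 2, so dim ker(A − (0)·I) = n − 2 = 3

Summary:
  λ = 0: algebraic multiplicity = 5, geometric multiplicity = 3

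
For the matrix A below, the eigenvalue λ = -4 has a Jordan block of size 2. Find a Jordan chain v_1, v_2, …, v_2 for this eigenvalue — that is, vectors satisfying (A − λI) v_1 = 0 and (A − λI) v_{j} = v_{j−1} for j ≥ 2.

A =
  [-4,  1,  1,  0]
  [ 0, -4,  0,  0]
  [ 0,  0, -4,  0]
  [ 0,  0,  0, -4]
A Jordan chain for λ = -4 of length 2:
v_1 = (1, 0, 0, 0)ᵀ
v_2 = (0, 1, 0, 0)ᵀ

Let N = A − (-4)·I. We want v_2 with N^2 v_2 = 0 but N^1 v_2 ≠ 0; then v_{j-1} := N · v_j for j = 2, …, 2.

Pick v_2 = (0, 1, 0, 0)ᵀ.
Then v_1 = N · v_2 = (1, 0, 0, 0)ᵀ.

Sanity check: (A − (-4)·I) v_1 = (0, 0, 0, 0)ᵀ = 0. ✓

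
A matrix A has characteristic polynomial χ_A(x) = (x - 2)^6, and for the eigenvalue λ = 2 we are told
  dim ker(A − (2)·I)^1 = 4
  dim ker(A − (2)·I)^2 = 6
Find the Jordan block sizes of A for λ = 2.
Block sizes for λ = 2: [2, 2, 1, 1]

From the dimensions of kernels of powers, the number of Jordan blocks of size at least j is d_j − d_{j−1} where d_j = dim ker(N^j) (with d_0 = 0). Computing the differences gives [4, 2].
The number of blocks of size exactly k is (#blocks of size ≥ k) − (#blocks of size ≥ k + 1), so the partition is: 2 block(s) of size 1, 2 block(s) of size 2.
In nonincreasing order the block sizes are [2, 2, 1, 1].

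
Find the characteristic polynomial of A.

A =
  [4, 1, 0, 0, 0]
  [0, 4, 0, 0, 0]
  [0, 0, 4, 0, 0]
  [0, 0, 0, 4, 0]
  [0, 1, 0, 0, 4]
x^5 - 20*x^4 + 160*x^3 - 640*x^2 + 1280*x - 1024

Expanding det(x·I − A) (e.g. by cofactor expansion or by noting that A is similar to its Jordan form J, which has the same characteristic polynomial as A) gives
  χ_A(x) = x^5 - 20*x^4 + 160*x^3 - 640*x^2 + 1280*x - 1024
which factors as (x - 4)^5. The eigenvalues (with algebraic multiplicities) are λ = 4 with multiplicity 5.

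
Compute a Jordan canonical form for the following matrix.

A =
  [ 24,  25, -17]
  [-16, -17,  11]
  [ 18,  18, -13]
J_1(-4) ⊕ J_2(-1)

The characteristic polynomial is
  det(x·I − A) = x^3 + 6*x^2 + 9*x + 4 = (x + 1)^2*(x + 4)

Eigenvalues and multiplicities (the geometric multiplicity of λ is n − rank(A − λI), which equals the number of Jordan blocks for λ):
  λ = -4: algebraic multiplicity = 1, geometric multiplicity = 1
  λ = -1: algebraic multiplicity = 2, geometric multiplicity = 1

Determining the block sizes for each eigenvalue:
  λ = -4: one block (gm = 1), so the single block has size am = 1 → block sizes [1]
  λ = -1: one block (gm = 1), so the single block has size am = 2 → block sizes [2]

Assembling the blocks gives a Jordan form
J =
  [-4,  0,  0]
  [ 0, -1,  1]
  [ 0,  0, -1]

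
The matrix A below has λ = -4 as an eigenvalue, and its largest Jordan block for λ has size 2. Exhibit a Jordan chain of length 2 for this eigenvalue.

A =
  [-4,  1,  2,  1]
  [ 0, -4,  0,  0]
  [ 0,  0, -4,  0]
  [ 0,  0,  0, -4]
A Jordan chain for λ = -4 of length 2:
v_1 = (1, 0, 0, 0)ᵀ
v_2 = (0, 1, 0, 0)ᵀ

Let N = A − (-4)·I. We want v_2 with N^2 v_2 = 0 but N^1 v_2 ≠ 0; then v_{j-1} := N · v_j for j = 2, …, 2.

Pick v_2 = (0, 1, 0, 0)ᵀ.
Then v_1 = N · v_2 = (1, 0, 0, 0)ᵀ.

Sanity check: (A − (-4)·I) v_1 = (0, 0, 0, 0)ᵀ = 0. ✓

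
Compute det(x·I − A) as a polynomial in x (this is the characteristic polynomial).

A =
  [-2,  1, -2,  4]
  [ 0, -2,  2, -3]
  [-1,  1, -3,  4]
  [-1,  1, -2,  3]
x^4 + 4*x^3 + 6*x^2 + 4*x + 1

Expanding det(x·I − A) (e.g. by cofactor expansion or by noting that A is similar to its Jordan form J, which has the same characteristic polynomial as A) gives
  χ_A(x) = x^4 + 4*x^3 + 6*x^2 + 4*x + 1
which factors as (x + 1)^4. The eigenvalues (with algebraic multiplicities) are λ = -1 with multiplicity 4.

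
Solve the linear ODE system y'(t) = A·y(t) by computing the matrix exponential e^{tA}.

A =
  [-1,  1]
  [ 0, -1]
e^{tA} =
  [exp(-t), t*exp(-t)]
  [0, exp(-t)]

Strategy: write A = P · J · P⁻¹ where J is a Jordan canonical form, so e^{tA} = P · e^{tJ} · P⁻¹, and e^{tJ} can be computed block-by-block.

A has Jordan form
J =
  [-1,  1]
  [ 0, -1]
(up to reordering of blocks).

Per-block formulas:
  For a 2×2 Jordan block J_2(-1): exp(t · J_2(-1)) = e^(-1t)·(I + t·N), where N is the 2×2 nilpotent shift.

After assembling e^{tJ} and conjugating by P, we get:

e^{tA} =
  [exp(-t), t*exp(-t)]
  [0, exp(-t)]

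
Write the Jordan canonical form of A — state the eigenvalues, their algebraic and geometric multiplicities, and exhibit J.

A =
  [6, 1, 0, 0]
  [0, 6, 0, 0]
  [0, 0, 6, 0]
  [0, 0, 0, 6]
J_2(6) ⊕ J_1(6) ⊕ J_1(6)

The characteristic polynomial is
  det(x·I − A) = x^4 - 24*x^3 + 216*x^2 - 864*x + 1296 = (x - 6)^4

Eigenvalues and multiplicities (the geometric multiplicity of λ is n − rank(A − λI), which equals the number of Jordan blocks for λ):
  λ = 6: algebraic multiplicity = 4, geometric multiplicity = 3

Determining the block sizes for each eigenvalue:
  λ = 6: 3 blocks summing to 4 forces exactly one block of size 2 and the rest size 1 → block sizes [2, 1, 1]

Assembling the blocks gives a Jordan form
J =
  [6, 1, 0, 0]
  [0, 6, 0, 0]
  [0, 0, 6, 0]
  [0, 0, 0, 6]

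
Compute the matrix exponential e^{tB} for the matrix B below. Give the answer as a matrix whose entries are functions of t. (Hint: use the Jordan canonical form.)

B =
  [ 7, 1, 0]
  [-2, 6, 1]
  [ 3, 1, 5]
e^{tB} =
  [-t^2*exp(6*t)/2 + t*exp(6*t) + exp(6*t), t^2*exp(6*t)/2 + t*exp(6*t), t^2*exp(6*t)/2]
  [t^2*exp(6*t)/2 - 2*t*exp(6*t), -t^2*exp(6*t)/2 + exp(6*t), -t^2*exp(6*t)/2 + t*exp(6*t)]
  [-t^2*exp(6*t) + 3*t*exp(6*t), t^2*exp(6*t) + t*exp(6*t), t^2*exp(6*t) - t*exp(6*t) + exp(6*t)]

Strategy: write B = P · J · P⁻¹ where J is a Jordan canonical form, so e^{tB} = P · e^{tJ} · P⁻¹, and e^{tJ} can be computed block-by-block.

B has Jordan form
J =
  [6, 1, 0]
  [0, 6, 1]
  [0, 0, 6]
(up to reordering of blocks).

Per-block formulas:
  For a 3×3 Jordan block J_3(6): exp(t · J_3(6)) = e^(6t)·(I + t·N + (t^2/2)·N^2), where N is the 3×3 nilpotent shift.

After assembling e^{tJ} and conjugating by P, we get:

e^{tB} =
  [-t^2*exp(6*t)/2 + t*exp(6*t) + exp(6*t), t^2*exp(6*t)/2 + t*exp(6*t), t^2*exp(6*t)/2]
  [t^2*exp(6*t)/2 - 2*t*exp(6*t), -t^2*exp(6*t)/2 + exp(6*t), -t^2*exp(6*t)/2 + t*exp(6*t)]
  [-t^2*exp(6*t) + 3*t*exp(6*t), t^2*exp(6*t) + t*exp(6*t), t^2*exp(6*t) - t*exp(6*t) + exp(6*t)]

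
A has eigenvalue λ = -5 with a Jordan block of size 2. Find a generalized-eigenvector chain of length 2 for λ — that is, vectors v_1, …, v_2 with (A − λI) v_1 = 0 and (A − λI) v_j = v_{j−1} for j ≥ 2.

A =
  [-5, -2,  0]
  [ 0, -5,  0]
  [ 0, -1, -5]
A Jordan chain for λ = -5 of length 2:
v_1 = (-2, 0, -1)ᵀ
v_2 = (0, 1, 0)ᵀ

Let N = A − (-5)·I. We want v_2 with N^2 v_2 = 0 but N^1 v_2 ≠ 0; then v_{j-1} := N · v_j for j = 2, …, 2.

Pick v_2 = (0, 1, 0)ᵀ.
Then v_1 = N · v_2 = (-2, 0, -1)ᵀ.

Sanity check: (A − (-5)·I) v_1 = (0, 0, 0)ᵀ = 0. ✓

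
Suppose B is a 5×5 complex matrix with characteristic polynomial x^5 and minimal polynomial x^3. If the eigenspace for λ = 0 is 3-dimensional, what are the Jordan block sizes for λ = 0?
Block sizes for λ = 0: [3, 1, 1]

Step 1 — from the characteristic polynomial, algebraic multiplicity of λ = 0 is 5. From dim ker(B − (0)·I) = 3, there are exactly 3 Jordan blocks for λ = 0.
Step 2 — from the minimal polynomial, the factor (x − 0)^3 tells us the largest block for λ = 0 has size 3.
Step 3 — with total size 5, 3 blocks, and largest block 3, the block sizes (in nonincreasing order) are [3, 1, 1].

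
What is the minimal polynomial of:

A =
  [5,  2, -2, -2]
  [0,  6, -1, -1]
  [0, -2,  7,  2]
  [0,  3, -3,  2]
x^2 - 10*x + 25

The characteristic polynomial is χ_A(x) = (x - 5)^4, so the eigenvalues are known. The minimal polynomial is
  m_A(x) = Π_λ (x − λ)^{k_λ}
where k_λ is the size of the *largest* Jordan block for λ (equivalently, the smallest k with (A − λI)^k v = 0 for every generalised eigenvector v of λ).

  λ = 5: largest Jordan block has size 2, contributing (x − 5)^2

So m_A(x) = (x - 5)^2 = x^2 - 10*x + 25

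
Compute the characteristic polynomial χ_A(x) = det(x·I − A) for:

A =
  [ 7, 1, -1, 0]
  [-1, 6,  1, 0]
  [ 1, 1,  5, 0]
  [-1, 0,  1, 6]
x^4 - 24*x^3 + 216*x^2 - 864*x + 1296

Expanding det(x·I − A) (e.g. by cofactor expansion or by noting that A is similar to its Jordan form J, which has the same characteristic polynomial as A) gives
  χ_A(x) = x^4 - 24*x^3 + 216*x^2 - 864*x + 1296
which factors as (x - 6)^4. The eigenvalues (with algebraic multiplicities) are λ = 6 with multiplicity 4.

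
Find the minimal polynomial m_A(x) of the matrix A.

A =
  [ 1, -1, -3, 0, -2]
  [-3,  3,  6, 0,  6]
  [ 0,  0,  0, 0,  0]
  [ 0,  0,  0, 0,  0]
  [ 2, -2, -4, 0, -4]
x^3

The characteristic polynomial is χ_A(x) = x^5, so the eigenvalues are known. The minimal polynomial is
  m_A(x) = Π_λ (x − λ)^{k_λ}
where k_λ is the size of the *largest* Jordan block for λ (equivalently, the smallest k with (A − λI)^k v = 0 for every generalised eigenvector v of λ).

  λ = 0: largest Jordan block has size 3, contributing (x − 0)^3

So m_A(x) = x^3 = x^3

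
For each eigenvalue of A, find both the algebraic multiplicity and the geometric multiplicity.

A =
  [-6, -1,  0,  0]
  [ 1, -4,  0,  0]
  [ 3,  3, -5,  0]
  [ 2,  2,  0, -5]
λ = -5: alg = 4, geom = 3

Step 1 — factor the characteristic polynomial to read off the algebraic multiplicities:
  χ_A(x) = (x + 5)^4

Step 2 — compute geometric multiplicities via the rank-nullity identity g(λ) = n − rank(A − λI):
  rank(A − (-5)·I) = 1, so dim ker(A − (-5)·I) = n − 1 = 3

Summary:
  λ = -5: algebraic multiplicity = 4, geometric multiplicity = 3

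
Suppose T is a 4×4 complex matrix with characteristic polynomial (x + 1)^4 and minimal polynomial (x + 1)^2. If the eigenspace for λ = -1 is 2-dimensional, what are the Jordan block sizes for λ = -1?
Block sizes for λ = -1: [2, 2]

Step 1 — from the characteristic polynomial, algebraic multiplicity of λ = -1 is 4. From dim ker(T − (-1)·I) = 2, there are exactly 2 Jordan blocks for λ = -1.
Step 2 — from the minimal polynomial, the factor (x + 1)^2 tells us the largest block for λ = -1 has size 2.
Step 3 — with total size 4, 2 blocks, and largest block 2, the block sizes (in nonincreasing order) are [2, 2].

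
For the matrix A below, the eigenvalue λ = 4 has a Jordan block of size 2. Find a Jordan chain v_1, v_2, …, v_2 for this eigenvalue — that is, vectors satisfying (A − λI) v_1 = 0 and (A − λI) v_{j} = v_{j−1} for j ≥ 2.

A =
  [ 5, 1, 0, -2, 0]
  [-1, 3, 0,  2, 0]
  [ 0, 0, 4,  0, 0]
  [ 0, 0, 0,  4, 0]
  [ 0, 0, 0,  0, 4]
A Jordan chain for λ = 4 of length 2:
v_1 = (1, -1, 0, 0, 0)ᵀ
v_2 = (1, 0, 0, 0, 0)ᵀ

Let N = A − (4)·I. We want v_2 with N^2 v_2 = 0 but N^1 v_2 ≠ 0; then v_{j-1} := N · v_j for j = 2, …, 2.

Pick v_2 = (1, 0, 0, 0, 0)ᵀ.
Then v_1 = N · v_2 = (1, -1, 0, 0, 0)ᵀ.

Sanity check: (A − (4)·I) v_1 = (0, 0, 0, 0, 0)ᵀ = 0. ✓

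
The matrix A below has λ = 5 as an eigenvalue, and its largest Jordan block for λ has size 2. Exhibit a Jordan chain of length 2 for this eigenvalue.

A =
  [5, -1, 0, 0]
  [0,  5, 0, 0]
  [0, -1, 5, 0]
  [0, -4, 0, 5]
A Jordan chain for λ = 5 of length 2:
v_1 = (-1, 0, -1, -4)ᵀ
v_2 = (0, 1, 0, 0)ᵀ

Let N = A − (5)·I. We want v_2 with N^2 v_2 = 0 but N^1 v_2 ≠ 0; then v_{j-1} := N · v_j for j = 2, …, 2.

Pick v_2 = (0, 1, 0, 0)ᵀ.
Then v_1 = N · v_2 = (-1, 0, -1, -4)ᵀ.

Sanity check: (A − (5)·I) v_1 = (0, 0, 0, 0)ᵀ = 0. ✓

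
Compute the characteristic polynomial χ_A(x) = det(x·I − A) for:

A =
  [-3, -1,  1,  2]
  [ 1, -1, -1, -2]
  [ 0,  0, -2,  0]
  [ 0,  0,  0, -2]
x^4 + 8*x^3 + 24*x^2 + 32*x + 16

Expanding det(x·I − A) (e.g. by cofactor expansion or by noting that A is similar to its Jordan form J, which has the same characteristic polynomial as A) gives
  χ_A(x) = x^4 + 8*x^3 + 24*x^2 + 32*x + 16
which factors as (x + 2)^4. The eigenvalues (with algebraic multiplicities) are λ = -2 with multiplicity 4.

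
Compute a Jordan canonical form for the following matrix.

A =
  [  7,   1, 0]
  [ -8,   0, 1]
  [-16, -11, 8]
J_3(5)

The characteristic polynomial is
  det(x·I − A) = x^3 - 15*x^2 + 75*x - 125 = (x - 5)^3

Eigenvalues and multiplicities (the geometric multiplicity of λ is n − rank(A − λI), which equals the number of Jordan blocks for λ):
  λ = 5: algebraic multiplicity = 3, geometric multiplicity = 1

Determining the block sizes for each eigenvalue:
  λ = 5: one block (gm = 1), so the single block has size am = 3 → block sizes [3]

Assembling the blocks gives a Jordan form
J =
  [5, 1, 0]
  [0, 5, 1]
  [0, 0, 5]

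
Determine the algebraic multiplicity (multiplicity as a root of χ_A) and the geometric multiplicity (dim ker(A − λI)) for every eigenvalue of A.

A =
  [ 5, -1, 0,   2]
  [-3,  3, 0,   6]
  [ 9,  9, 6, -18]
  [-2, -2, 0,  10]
λ = 6: alg = 4, geom = 3

Step 1 — factor the characteristic polynomial to read off the algebraic multiplicities:
  χ_A(x) = (x - 6)^4

Step 2 — compute geometric multiplicities via the rank-nullity identity g(λ) = n − rank(A − λI):
  rank(A − (6)·I) = 1, so dim ker(A − (6)·I) = n − 1 = 3

Summary:
  λ = 6: algebraic multiplicity = 4, geometric multiplicity = 3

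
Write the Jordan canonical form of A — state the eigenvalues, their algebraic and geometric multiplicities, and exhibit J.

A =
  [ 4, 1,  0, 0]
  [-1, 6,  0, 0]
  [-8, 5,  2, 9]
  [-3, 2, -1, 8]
J_2(5) ⊕ J_2(5)

The characteristic polynomial is
  det(x·I − A) = x^4 - 20*x^3 + 150*x^2 - 500*x + 625 = (x - 5)^4

Eigenvalues and multiplicities (the geometric multiplicity of λ is n − rank(A − λI), which equals the number of Jordan blocks for λ):
  λ = 5: algebraic multiplicity = 4, geometric multiplicity = 2

Determining the block sizes for each eigenvalue:
  λ = 5: with am = 4 and gm = 2, the partition is not yet determined (e.g. several partitions of 4 into 2 parts exist). Let N = A − (5)·I. Computing rank(N^1) = 2, rank(N^2) = 0; the number of blocks of size ≥ j is rank(N^{j−1}) − rank(N^j), giving [2, 2]. So we have 2 block(s) of size 2 → block sizes [2, 2]

Assembling the blocks gives a Jordan form
J =
  [5, 1, 0, 0]
  [0, 5, 0, 0]
  [0, 0, 5, 1]
  [0, 0, 0, 5]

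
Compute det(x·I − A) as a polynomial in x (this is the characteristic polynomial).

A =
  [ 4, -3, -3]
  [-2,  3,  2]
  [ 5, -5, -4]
x^3 - 3*x^2 + 3*x - 1

Expanding det(x·I − A) (e.g. by cofactor expansion or by noting that A is similar to its Jordan form J, which has the same characteristic polynomial as A) gives
  χ_A(x) = x^3 - 3*x^2 + 3*x - 1
which factors as (x - 1)^3. The eigenvalues (with algebraic multiplicities) are λ = 1 with multiplicity 3.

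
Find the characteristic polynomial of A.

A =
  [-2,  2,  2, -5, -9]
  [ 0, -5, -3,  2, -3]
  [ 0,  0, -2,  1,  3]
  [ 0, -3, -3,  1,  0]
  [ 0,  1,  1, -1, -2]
x^5 + 10*x^4 + 40*x^3 + 80*x^2 + 80*x + 32

Expanding det(x·I − A) (e.g. by cofactor expansion or by noting that A is similar to its Jordan form J, which has the same characteristic polynomial as A) gives
  χ_A(x) = x^5 + 10*x^4 + 40*x^3 + 80*x^2 + 80*x + 32
which factors as (x + 2)^5. The eigenvalues (with algebraic multiplicities) are λ = -2 with multiplicity 5.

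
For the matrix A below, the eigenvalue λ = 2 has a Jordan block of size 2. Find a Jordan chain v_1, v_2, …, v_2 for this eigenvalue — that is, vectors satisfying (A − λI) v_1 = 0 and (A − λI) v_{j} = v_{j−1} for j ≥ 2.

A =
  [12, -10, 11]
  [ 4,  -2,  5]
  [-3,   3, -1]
A Jordan chain for λ = 2 of length 2:
v_1 = (-1, -1, 0)ᵀ
v_2 = (1, 0, -1)ᵀ

Let N = A − (2)·I. We want v_2 with N^2 v_2 = 0 but N^1 v_2 ≠ 0; then v_{j-1} := N · v_j for j = 2, …, 2.

Pick v_2 = (1, 0, -1)ᵀ.
Then v_1 = N · v_2 = (-1, -1, 0)ᵀ.

Sanity check: (A − (2)·I) v_1 = (0, 0, 0)ᵀ = 0. ✓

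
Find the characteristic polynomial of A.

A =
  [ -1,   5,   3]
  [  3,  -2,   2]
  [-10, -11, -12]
x^3 + 15*x^2 + 75*x + 125

Expanding det(x·I − A) (e.g. by cofactor expansion or by noting that A is similar to its Jordan form J, which has the same characteristic polynomial as A) gives
  χ_A(x) = x^3 + 15*x^2 + 75*x + 125
which factors as (x + 5)^3. The eigenvalues (with algebraic multiplicities) are λ = -5 with multiplicity 3.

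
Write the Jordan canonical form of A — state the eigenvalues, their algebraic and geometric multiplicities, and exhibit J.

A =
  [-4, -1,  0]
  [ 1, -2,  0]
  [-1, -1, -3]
J_2(-3) ⊕ J_1(-3)

The characteristic polynomial is
  det(x·I − A) = x^3 + 9*x^2 + 27*x + 27 = (x + 3)^3

Eigenvalues and multiplicities (the geometric multiplicity of λ is n − rank(A − λI), which equals the number of Jordan blocks for λ):
  λ = -3: algebraic multiplicity = 3, geometric multiplicity = 2

Determining the block sizes for each eigenvalue:
  λ = -3: 2 blocks summing to 3 forces exactly one block of size 2 and the rest size 1 → block sizes [2, 1]

Assembling the blocks gives a Jordan form
J =
  [-3,  1,  0]
  [ 0, -3,  0]
  [ 0,  0, -3]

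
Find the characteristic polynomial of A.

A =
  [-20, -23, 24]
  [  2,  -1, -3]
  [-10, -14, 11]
x^3 + 10*x^2 + 33*x + 36

Expanding det(x·I − A) (e.g. by cofactor expansion or by noting that A is similar to its Jordan form J, which has the same characteristic polynomial as A) gives
  χ_A(x) = x^3 + 10*x^2 + 33*x + 36
which factors as (x + 3)^2*(x + 4). The eigenvalues (with algebraic multiplicities) are λ = -4 with multiplicity 1, λ = -3 with multiplicity 2.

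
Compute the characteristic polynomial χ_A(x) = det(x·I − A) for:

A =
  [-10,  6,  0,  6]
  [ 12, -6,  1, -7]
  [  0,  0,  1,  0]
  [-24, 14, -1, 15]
x^4 - 11*x^2 + 18*x - 8

Expanding det(x·I − A) (e.g. by cofactor expansion or by noting that A is similar to its Jordan form J, which has the same characteristic polynomial as A) gives
  χ_A(x) = x^4 - 11*x^2 + 18*x - 8
which factors as (x - 2)*(x - 1)^2*(x + 4). The eigenvalues (with algebraic multiplicities) are λ = -4 with multiplicity 1, λ = 1 with multiplicity 2, λ = 2 with multiplicity 1.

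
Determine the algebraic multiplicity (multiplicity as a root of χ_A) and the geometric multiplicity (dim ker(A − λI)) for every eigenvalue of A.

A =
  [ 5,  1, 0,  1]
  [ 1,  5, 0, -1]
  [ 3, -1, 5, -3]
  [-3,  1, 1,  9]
λ = 6: alg = 4, geom = 2

Step 1 — factor the characteristic polynomial to read off the algebraic multiplicities:
  χ_A(x) = (x - 6)^4

Step 2 — compute geometric multiplicities via the rank-nullity identity g(λ) = n − rank(A − λI):
  rank(A − (6)·I) = 2, so dim ker(A − (6)·I) = n − 2 = 2

Summary:
  λ = 6: algebraic multiplicity = 4, geometric multiplicity = 2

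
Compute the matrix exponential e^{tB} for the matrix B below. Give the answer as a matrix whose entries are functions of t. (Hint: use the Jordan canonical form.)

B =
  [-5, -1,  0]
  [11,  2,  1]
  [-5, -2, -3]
e^{tB} =
  [-t^2*exp(-2*t) - 3*t*exp(-2*t) + exp(-2*t), -t^2*exp(-2*t)/2 - t*exp(-2*t), -t^2*exp(-2*t)/2]
  [3*t^2*exp(-2*t) + 11*t*exp(-2*t), 3*t^2*exp(-2*t)/2 + 4*t*exp(-2*t) + exp(-2*t), 3*t^2*exp(-2*t)/2 + t*exp(-2*t)]
  [-t^2*exp(-2*t) - 5*t*exp(-2*t), -t^2*exp(-2*t)/2 - 2*t*exp(-2*t), -t^2*exp(-2*t)/2 - t*exp(-2*t) + exp(-2*t)]

Strategy: write B = P · J · P⁻¹ where J is a Jordan canonical form, so e^{tB} = P · e^{tJ} · P⁻¹, and e^{tJ} can be computed block-by-block.

B has Jordan form
J =
  [-2,  1,  0]
  [ 0, -2,  1]
  [ 0,  0, -2]
(up to reordering of blocks).

Per-block formulas:
  For a 3×3 Jordan block J_3(-2): exp(t · J_3(-2)) = e^(-2t)·(I + t·N + (t^2/2)·N^2), where N is the 3×3 nilpotent shift.

After assembling e^{tJ} and conjugating by P, we get:

e^{tB} =
  [-t^2*exp(-2*t) - 3*t*exp(-2*t) + exp(-2*t), -t^2*exp(-2*t)/2 - t*exp(-2*t), -t^2*exp(-2*t)/2]
  [3*t^2*exp(-2*t) + 11*t*exp(-2*t), 3*t^2*exp(-2*t)/2 + 4*t*exp(-2*t) + exp(-2*t), 3*t^2*exp(-2*t)/2 + t*exp(-2*t)]
  [-t^2*exp(-2*t) - 5*t*exp(-2*t), -t^2*exp(-2*t)/2 - 2*t*exp(-2*t), -t^2*exp(-2*t)/2 - t*exp(-2*t) + exp(-2*t)]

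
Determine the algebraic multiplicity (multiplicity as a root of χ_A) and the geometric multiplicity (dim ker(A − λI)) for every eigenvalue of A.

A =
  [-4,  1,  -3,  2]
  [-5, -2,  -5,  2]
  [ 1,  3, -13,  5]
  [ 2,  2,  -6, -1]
λ = -5: alg = 4, geom = 2

Step 1 — factor the characteristic polynomial to read off the algebraic multiplicities:
  χ_A(x) = (x + 5)^4

Step 2 — compute geometric multiplicities via the rank-nullity identity g(λ) = n − rank(A − λI):
  rank(A − (-5)·I) = 2, so dim ker(A − (-5)·I) = n − 2 = 2

Summary:
  λ = -5: algebraic multiplicity = 4, geometric multiplicity = 2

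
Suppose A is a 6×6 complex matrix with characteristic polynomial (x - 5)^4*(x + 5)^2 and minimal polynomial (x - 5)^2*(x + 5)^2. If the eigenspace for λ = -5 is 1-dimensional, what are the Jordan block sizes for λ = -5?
Block sizes for λ = -5: [2]

Step 1 — from the characteristic polynomial, algebraic multiplicity of λ = -5 is 2. From dim ker(A − (-5)·I) = 1, there are exactly 1 Jordan blocks for λ = -5.
Step 2 — from the minimal polynomial, the factor (x + 5)^2 tells us the largest block for λ = -5 has size 2.
Step 3 — with total size 2, 1 blocks, and largest block 2, the block sizes (in nonincreasing order) are [2].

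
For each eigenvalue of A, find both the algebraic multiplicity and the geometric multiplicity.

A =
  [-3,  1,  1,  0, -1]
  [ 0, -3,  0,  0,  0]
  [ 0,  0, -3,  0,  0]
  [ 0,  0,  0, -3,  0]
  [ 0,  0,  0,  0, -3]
λ = -3: alg = 5, geom = 4

Step 1 — factor the characteristic polynomial to read off the algebraic multiplicities:
  χ_A(x) = (x + 3)^5

Step 2 — compute geometric multiplicities via the rank-nullity identity g(λ) = n − rank(A − λI):
  rank(A − (-3)·I) = 1, so dim ker(A − (-3)·I) = n − 1 = 4

Summary:
  λ = -3: algebraic multiplicity = 5, geometric multiplicity = 4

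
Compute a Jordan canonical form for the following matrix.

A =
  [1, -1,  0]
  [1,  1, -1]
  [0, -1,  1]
J_3(1)

The characteristic polynomial is
  det(x·I − A) = x^3 - 3*x^2 + 3*x - 1 = (x - 1)^3

Eigenvalues and multiplicities (the geometric multiplicity of λ is n − rank(A − λI), which equals the number of Jordan blocks for λ):
  λ = 1: algebraic multiplicity = 3, geometric multiplicity = 1

Determining the block sizes for each eigenvalue:
  λ = 1: one block (gm = 1), so the single block has size am = 3 → block sizes [3]

Assembling the blocks gives a Jordan form
J =
  [1, 1, 0]
  [0, 1, 1]
  [0, 0, 1]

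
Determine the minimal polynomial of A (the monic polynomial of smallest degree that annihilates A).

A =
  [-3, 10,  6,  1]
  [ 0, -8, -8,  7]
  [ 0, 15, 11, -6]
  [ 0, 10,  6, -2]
x^3 - x^2 - 8*x + 12

The characteristic polynomial is χ_A(x) = (x - 2)^2*(x + 3)^2, so the eigenvalues are known. The minimal polynomial is
  m_A(x) = Π_λ (x − λ)^{k_λ}
where k_λ is the size of the *largest* Jordan block for λ (equivalently, the smallest k with (A − λI)^k v = 0 for every generalised eigenvector v of λ).

  λ = -3: largest Jordan block has size 1, contributing (x + 3)
  λ = 2: largest Jordan block has size 2, contributing (x − 2)^2

So m_A(x) = (x - 2)^2*(x + 3) = x^3 - x^2 - 8*x + 12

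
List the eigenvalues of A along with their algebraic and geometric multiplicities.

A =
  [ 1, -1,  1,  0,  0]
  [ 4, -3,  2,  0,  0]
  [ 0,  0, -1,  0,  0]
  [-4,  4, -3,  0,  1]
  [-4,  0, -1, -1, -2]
λ = -1: alg = 5, geom = 3

Step 1 — factor the characteristic polynomial to read off the algebraic multiplicities:
  χ_A(x) = (x + 1)^5

Step 2 — compute geometric multiplicities via the rank-nullity identity g(λ) = n − rank(A − λI):
  rank(A − (-1)·I) = 2, so dim ker(A − (-1)·I) = n − 2 = 3

Summary:
  λ = -1: algebraic multiplicity = 5, geometric multiplicity = 3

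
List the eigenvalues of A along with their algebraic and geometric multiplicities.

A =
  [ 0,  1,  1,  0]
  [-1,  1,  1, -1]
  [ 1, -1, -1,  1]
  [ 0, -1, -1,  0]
λ = 0: alg = 4, geom = 2

Step 1 — factor the characteristic polynomial to read off the algebraic multiplicities:
  χ_A(x) = x^4

Step 2 — compute geometric multiplicities via the rank-nullity identity g(λ) = n − rank(A − λI):
  rank(A − (0)·I) = 2, so dim ker(A − (0)·I) = n − 2 = 2

Summary:
  λ = 0: algebraic multiplicity = 4, geometric multiplicity = 2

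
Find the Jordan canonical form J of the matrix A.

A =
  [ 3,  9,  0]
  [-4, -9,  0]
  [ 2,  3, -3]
J_2(-3) ⊕ J_1(-3)

The characteristic polynomial is
  det(x·I − A) = x^3 + 9*x^2 + 27*x + 27 = (x + 3)^3

Eigenvalues and multiplicities (the geometric multiplicity of λ is n − rank(A − λI), which equals the number of Jordan blocks for λ):
  λ = -3: algebraic multiplicity = 3, geometric multiplicity = 2

Determining the block sizes for each eigenvalue:
  λ = -3: 2 blocks summing to 3 forces exactly one block of size 2 and the rest size 1 → block sizes [2, 1]

Assembling the blocks gives a Jordan form
J =
  [-3,  1,  0]
  [ 0, -3,  0]
  [ 0,  0, -3]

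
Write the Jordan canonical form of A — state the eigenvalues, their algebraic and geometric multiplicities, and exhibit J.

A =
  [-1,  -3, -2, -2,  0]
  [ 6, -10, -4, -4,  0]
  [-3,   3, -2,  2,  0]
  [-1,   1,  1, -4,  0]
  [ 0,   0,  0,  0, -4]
J_1(-5) ⊕ J_2(-4) ⊕ J_1(-4) ⊕ J_1(-4)

The characteristic polynomial is
  det(x·I − A) = x^5 + 21*x^4 + 176*x^3 + 736*x^2 + 1536*x + 1280 = (x + 4)^4*(x + 5)

Eigenvalues and multiplicities (the geometric multiplicity of λ is n − rank(A − λI), which equals the number of Jordan blocks for λ):
  λ = -5: algebraic multiplicity = 1, geometric multiplicity = 1
  λ = -4: algebraic multiplicity = 4, geometric multiplicity = 3

Determining the block sizes for each eigenvalue:
  λ = -5: one block (gm = 1), so the single block has size am = 1 → block sizes [1]
  λ = -4: 3 blocks summing to 4 forces exactly one block of size 2 and the rest size 1 → block sizes [2, 1, 1]

Assembling the blocks gives a Jordan form
J =
  [-5,  0,  0,  0,  0]
  [ 0, -4,  1,  0,  0]
  [ 0,  0, -4,  0,  0]
  [ 0,  0,  0, -4,  0]
  [ 0,  0,  0,  0, -4]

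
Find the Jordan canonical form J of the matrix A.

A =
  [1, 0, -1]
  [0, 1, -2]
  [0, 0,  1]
J_2(1) ⊕ J_1(1)

The characteristic polynomial is
  det(x·I − A) = x^3 - 3*x^2 + 3*x - 1 = (x - 1)^3

Eigenvalues and multiplicities (the geometric multiplicity of λ is n − rank(A − λI), which equals the number of Jordan blocks for λ):
  λ = 1: algebraic multiplicity = 3, geometric multiplicity = 2

Determining the block sizes for each eigenvalue:
  λ = 1: 2 blocks summing to 3 forces exactly one block of size 2 and the rest size 1 → block sizes [2, 1]

Assembling the blocks gives a Jordan form
J =
  [1, 1, 0]
  [0, 1, 0]
  [0, 0, 1]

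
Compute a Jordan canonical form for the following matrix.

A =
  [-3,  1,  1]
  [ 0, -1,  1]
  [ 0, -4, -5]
J_3(-3)

The characteristic polynomial is
  det(x·I − A) = x^3 + 9*x^2 + 27*x + 27 = (x + 3)^3

Eigenvalues and multiplicities (the geometric multiplicity of λ is n − rank(A − λI), which equals the number of Jordan blocks for λ):
  λ = -3: algebraic multiplicity = 3, geometric multiplicity = 1

Determining the block sizes for each eigenvalue:
  λ = -3: one block (gm = 1), so the single block has size am = 3 → block sizes [3]

Assembling the blocks gives a Jordan form
J =
  [-3,  1,  0]
  [ 0, -3,  1]
  [ 0,  0, -3]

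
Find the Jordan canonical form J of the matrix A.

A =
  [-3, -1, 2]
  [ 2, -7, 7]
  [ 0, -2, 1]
J_3(-3)

The characteristic polynomial is
  det(x·I − A) = x^3 + 9*x^2 + 27*x + 27 = (x + 3)^3

Eigenvalues and multiplicities (the geometric multiplicity of λ is n − rank(A − λI), which equals the number of Jordan blocks for λ):
  λ = -3: algebraic multiplicity = 3, geometric multiplicity = 1

Determining the block sizes for each eigenvalue:
  λ = -3: one block (gm = 1), so the single block has size am = 3 → block sizes [3]

Assembling the blocks gives a Jordan form
J =
  [-3,  1,  0]
  [ 0, -3,  1]
  [ 0,  0, -3]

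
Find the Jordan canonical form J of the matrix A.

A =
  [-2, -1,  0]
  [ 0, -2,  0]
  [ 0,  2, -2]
J_2(-2) ⊕ J_1(-2)

The characteristic polynomial is
  det(x·I − A) = x^3 + 6*x^2 + 12*x + 8 = (x + 2)^3

Eigenvalues and multiplicities (the geometric multiplicity of λ is n − rank(A − λI), which equals the number of Jordan blocks for λ):
  λ = -2: algebraic multiplicity = 3, geometric multiplicity = 2

Determining the block sizes for each eigenvalue:
  λ = -2: 2 blocks summing to 3 forces exactly one block of size 2 and the rest size 1 → block sizes [2, 1]

Assembling the blocks gives a Jordan form
J =
  [-2,  1,  0]
  [ 0, -2,  0]
  [ 0,  0, -2]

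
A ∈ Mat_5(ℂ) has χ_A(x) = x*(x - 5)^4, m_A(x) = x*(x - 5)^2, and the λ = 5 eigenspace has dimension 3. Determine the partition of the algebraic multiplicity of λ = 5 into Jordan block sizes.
Block sizes for λ = 5: [2, 1, 1]

Step 1 — from the characteristic polynomial, algebraic multiplicity of λ = 5 is 4. From dim ker(A − (5)·I) = 3, there are exactly 3 Jordan blocks for λ = 5.
Step 2 — from the minimal polynomial, the factor (x − 5)^2 tells us the largest block for λ = 5 has size 2.
Step 3 — with total size 4, 3 blocks, and largest block 2, the block sizes (in nonincreasing order) are [2, 1, 1].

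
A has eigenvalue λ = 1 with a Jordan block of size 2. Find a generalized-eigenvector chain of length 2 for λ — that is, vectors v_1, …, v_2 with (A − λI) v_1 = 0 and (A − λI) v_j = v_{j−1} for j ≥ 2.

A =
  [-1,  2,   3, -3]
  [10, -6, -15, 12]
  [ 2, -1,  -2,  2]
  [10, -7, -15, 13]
A Jordan chain for λ = 1 of length 2:
v_1 = (-2, 10, 2, 10)ᵀ
v_2 = (1, 0, 0, 0)ᵀ

Let N = A − (1)·I. We want v_2 with N^2 v_2 = 0 but N^1 v_2 ≠ 0; then v_{j-1} := N · v_j for j = 2, …, 2.

Pick v_2 = (1, 0, 0, 0)ᵀ.
Then v_1 = N · v_2 = (-2, 10, 2, 10)ᵀ.

Sanity check: (A − (1)·I) v_1 = (0, 0, 0, 0)ᵀ = 0. ✓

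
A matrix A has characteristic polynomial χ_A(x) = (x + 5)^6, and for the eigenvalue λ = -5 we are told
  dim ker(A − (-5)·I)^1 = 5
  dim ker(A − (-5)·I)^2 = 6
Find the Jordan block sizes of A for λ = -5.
Block sizes for λ = -5: [2, 1, 1, 1, 1]

From the dimensions of kernels of powers, the number of Jordan blocks of size at least j is d_j − d_{j−1} where d_j = dim ker(N^j) (with d_0 = 0). Computing the differences gives [5, 1].
The number of blocks of size exactly k is (#blocks of size ≥ k) − (#blocks of size ≥ k + 1), so the partition is: 4 block(s) of size 1, 1 block(s) of size 2.
In nonincreasing order the block sizes are [2, 1, 1, 1, 1].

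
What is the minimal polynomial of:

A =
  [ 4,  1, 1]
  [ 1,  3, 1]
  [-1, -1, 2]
x^3 - 9*x^2 + 27*x - 27

The characteristic polynomial is χ_A(x) = (x - 3)^3, so the eigenvalues are known. The minimal polynomial is
  m_A(x) = Π_λ (x − λ)^{k_λ}
where k_λ is the size of the *largest* Jordan block for λ (equivalently, the smallest k with (A − λI)^k v = 0 for every generalised eigenvector v of λ).

  λ = 3: largest Jordan block has size 3, contributing (x − 3)^3

So m_A(x) = (x - 3)^3 = x^3 - 9*x^2 + 27*x - 27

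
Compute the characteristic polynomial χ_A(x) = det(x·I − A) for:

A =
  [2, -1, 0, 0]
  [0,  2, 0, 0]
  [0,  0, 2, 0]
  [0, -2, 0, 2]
x^4 - 8*x^3 + 24*x^2 - 32*x + 16

Expanding det(x·I − A) (e.g. by cofactor expansion or by noting that A is similar to its Jordan form J, which has the same characteristic polynomial as A) gives
  χ_A(x) = x^4 - 8*x^3 + 24*x^2 - 32*x + 16
which factors as (x - 2)^4. The eigenvalues (with algebraic multiplicities) are λ = 2 with multiplicity 4.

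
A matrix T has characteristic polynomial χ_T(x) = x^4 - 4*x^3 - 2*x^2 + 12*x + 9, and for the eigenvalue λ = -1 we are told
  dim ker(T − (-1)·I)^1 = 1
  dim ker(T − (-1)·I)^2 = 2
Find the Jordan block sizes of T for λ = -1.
Block sizes for λ = -1: [2]

From the dimensions of kernels of powers, the number of Jordan blocks of size at least j is d_j − d_{j−1} where d_j = dim ker(N^j) (with d_0 = 0). Computing the differences gives [1, 1].
The number of blocks of size exactly k is (#blocks of size ≥ k) − (#blocks of size ≥ k + 1), so the partition is: 1 block(s) of size 2.
In nonincreasing order the block sizes are [2].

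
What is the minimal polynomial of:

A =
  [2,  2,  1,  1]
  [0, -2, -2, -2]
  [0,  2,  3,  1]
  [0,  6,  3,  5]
x^2 - 4*x + 4

The characteristic polynomial is χ_A(x) = (x - 2)^4, so the eigenvalues are known. The minimal polynomial is
  m_A(x) = Π_λ (x − λ)^{k_λ}
where k_λ is the size of the *largest* Jordan block for λ (equivalently, the smallest k with (A − λI)^k v = 0 for every generalised eigenvector v of λ).

  λ = 2: largest Jordan block has size 2, contributing (x − 2)^2

So m_A(x) = (x - 2)^2 = x^2 - 4*x + 4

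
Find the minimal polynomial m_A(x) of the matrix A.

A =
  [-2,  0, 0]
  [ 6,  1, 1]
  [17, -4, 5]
x^3 - 4*x^2 - 3*x + 18

The characteristic polynomial is χ_A(x) = (x - 3)^2*(x + 2), so the eigenvalues are known. The minimal polynomial is
  m_A(x) = Π_λ (x − λ)^{k_λ}
where k_λ is the size of the *largest* Jordan block for λ (equivalently, the smallest k with (A − λI)^k v = 0 for every generalised eigenvector v of λ).

  λ = -2: largest Jordan block has size 1, contributing (x + 2)
  λ = 3: largest Jordan block has size 2, contributing (x − 3)^2

So m_A(x) = (x - 3)^2*(x + 2) = x^3 - 4*x^2 - 3*x + 18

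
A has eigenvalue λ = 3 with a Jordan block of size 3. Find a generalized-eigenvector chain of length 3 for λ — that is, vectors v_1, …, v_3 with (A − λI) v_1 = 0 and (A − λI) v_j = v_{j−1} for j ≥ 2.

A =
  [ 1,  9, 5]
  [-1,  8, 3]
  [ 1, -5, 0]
A Jordan chain for λ = 3 of length 3:
v_1 = (2, 1, -1)ᵀ
v_2 = (9, 5, -5)ᵀ
v_3 = (0, 1, 0)ᵀ

Let N = A − (3)·I. We want v_3 with N^3 v_3 = 0 but N^2 v_3 ≠ 0; then v_{j-1} := N · v_j for j = 3, …, 2.

Pick v_3 = (0, 1, 0)ᵀ.
Then v_2 = N · v_3 = (9, 5, -5)ᵀ.
Then v_1 = N · v_2 = (2, 1, -1)ᵀ.

Sanity check: (A − (3)·I) v_1 = (0, 0, 0)ᵀ = 0. ✓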